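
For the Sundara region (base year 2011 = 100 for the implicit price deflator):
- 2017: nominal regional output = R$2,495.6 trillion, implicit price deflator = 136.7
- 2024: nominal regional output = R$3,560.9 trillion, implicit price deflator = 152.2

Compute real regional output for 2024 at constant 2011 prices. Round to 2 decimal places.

Real regional output = Nominal / (implicit price deflator/100) = 3560.9 / 1.522 = 2339.62.

R$2,339.62 trillion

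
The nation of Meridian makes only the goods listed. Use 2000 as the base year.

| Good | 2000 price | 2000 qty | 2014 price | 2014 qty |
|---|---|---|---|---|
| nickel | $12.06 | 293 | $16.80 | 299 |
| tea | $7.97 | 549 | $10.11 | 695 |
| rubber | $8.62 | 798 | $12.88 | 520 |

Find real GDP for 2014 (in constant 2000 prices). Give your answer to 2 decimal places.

$13627.49

Real GDP 2014 = Σ (p_2000 × q_2014) = 12.06·299 + 7.97·695 + 8.62·520 = 13627.49.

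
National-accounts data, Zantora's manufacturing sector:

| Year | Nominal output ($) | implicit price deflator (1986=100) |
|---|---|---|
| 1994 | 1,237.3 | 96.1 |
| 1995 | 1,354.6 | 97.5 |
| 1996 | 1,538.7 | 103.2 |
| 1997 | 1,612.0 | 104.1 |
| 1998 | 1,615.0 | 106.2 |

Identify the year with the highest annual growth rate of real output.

1995

1995: real = 1354.6/0.975 = 1389.33; growth vs 1994 (1287.51) = 7.91%.
1996: real = 1538.7/1.032 = 1490.99; growth vs 1995 (1389.33) = 7.32%.
1997: real = 1612.0/1.041 = 1548.51; growth vs 1996 (1490.99) = 3.86%.
1998: real = 1615.0/1.062 = 1520.72; growth vs 1997 (1548.51) = -1.79%.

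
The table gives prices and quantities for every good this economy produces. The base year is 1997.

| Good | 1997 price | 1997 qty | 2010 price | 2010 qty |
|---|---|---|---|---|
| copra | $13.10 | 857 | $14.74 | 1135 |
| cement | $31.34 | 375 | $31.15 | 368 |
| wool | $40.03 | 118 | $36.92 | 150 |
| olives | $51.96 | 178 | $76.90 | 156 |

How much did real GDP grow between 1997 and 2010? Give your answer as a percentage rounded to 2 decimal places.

Real GDP 1997 = Nominal GDP 1997 = 13.10·857 + 31.34·375 + 40.03·118 + 51.96·178 = 36951.62.
Real GDP 2010 (at 1997 prices) = 13.10·1135 + 31.34·368 + 40.03·150 + 51.96·156 = 40511.88.
Real growth = 40511.88/36951.62 − 1 = 0.0963.

9.63%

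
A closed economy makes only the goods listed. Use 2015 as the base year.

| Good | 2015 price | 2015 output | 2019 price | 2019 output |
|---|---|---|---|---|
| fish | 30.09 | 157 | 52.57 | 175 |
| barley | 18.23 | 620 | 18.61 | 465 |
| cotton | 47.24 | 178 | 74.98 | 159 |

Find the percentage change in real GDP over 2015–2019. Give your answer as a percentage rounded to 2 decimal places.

-13.02%

Real GDP 2015 = Nominal GDP 2015 = 30.09·157 + 18.23·620 + 47.24·178 = 24435.45.
Real GDP 2019 (at 2015 prices) = 30.09·175 + 18.23·465 + 47.24·159 = 21253.86.
Real growth = 21253.86/24435.45 − 1 = -0.1302.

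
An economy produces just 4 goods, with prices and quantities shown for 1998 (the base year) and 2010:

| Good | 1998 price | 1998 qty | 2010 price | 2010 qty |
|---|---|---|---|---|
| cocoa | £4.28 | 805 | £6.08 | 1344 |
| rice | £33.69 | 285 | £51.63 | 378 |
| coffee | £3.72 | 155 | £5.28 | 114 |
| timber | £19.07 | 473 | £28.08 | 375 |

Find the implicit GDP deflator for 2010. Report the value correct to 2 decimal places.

Nominal GDP 2010 = 6.08·1344 + 51.63·378 + 5.28·114 + 28.08·375 = 38819.58.
Real GDP 2010 (at 1998 prices) = 4.28·1344 + 33.69·378 + 3.72·114 + 19.07·375 = 26062.47.
Deflator = Nominal/Real × 100 = 38819.58/26062.47 × 100 = 148.948.

148.95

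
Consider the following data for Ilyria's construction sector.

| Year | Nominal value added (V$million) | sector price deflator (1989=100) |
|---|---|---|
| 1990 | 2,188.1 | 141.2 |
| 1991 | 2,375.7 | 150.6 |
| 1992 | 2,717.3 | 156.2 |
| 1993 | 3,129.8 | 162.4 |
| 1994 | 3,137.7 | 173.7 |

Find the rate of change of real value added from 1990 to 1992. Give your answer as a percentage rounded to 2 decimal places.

Real value added 1990 = 2188.1/1.412 = 1549.65.
Real value added 1992 = 2717.3/1.562 = 1739.63.
Change = 1739.63/1549.65 − 1 = 0.1226.

12.26%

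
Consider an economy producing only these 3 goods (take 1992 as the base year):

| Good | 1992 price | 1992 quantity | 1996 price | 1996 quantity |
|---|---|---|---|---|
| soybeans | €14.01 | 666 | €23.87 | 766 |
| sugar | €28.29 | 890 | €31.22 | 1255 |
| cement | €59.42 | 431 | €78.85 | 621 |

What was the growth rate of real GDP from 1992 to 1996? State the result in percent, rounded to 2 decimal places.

38.29%

Real GDP 1992 = Nominal GDP 1992 = 14.01·666 + 28.29·890 + 59.42·431 = 60118.78.
Real GDP 1996 (at 1992 prices) = 14.01·766 + 28.29·1255 + 59.42·621 = 83135.43.
Real growth = 83135.43/60118.78 − 1 = 0.3829.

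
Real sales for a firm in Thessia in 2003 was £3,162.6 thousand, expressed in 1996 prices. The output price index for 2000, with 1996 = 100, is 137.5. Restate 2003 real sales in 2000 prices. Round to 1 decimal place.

£4,348.6 thousand

Real sales in 2000 prices = Real sales in 1996 prices × (P_2000/P_1996) = 3162.6 × 1.375 = 4348.58.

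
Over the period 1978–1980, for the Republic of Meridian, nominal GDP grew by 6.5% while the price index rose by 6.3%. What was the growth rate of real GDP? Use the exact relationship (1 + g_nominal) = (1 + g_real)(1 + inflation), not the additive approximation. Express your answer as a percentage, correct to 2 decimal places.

0.19%

(1 + g_nom) = (1 + g_real)(1 + π), so g_real = 1.0650 / 1.0630 − 1 = 0.00188.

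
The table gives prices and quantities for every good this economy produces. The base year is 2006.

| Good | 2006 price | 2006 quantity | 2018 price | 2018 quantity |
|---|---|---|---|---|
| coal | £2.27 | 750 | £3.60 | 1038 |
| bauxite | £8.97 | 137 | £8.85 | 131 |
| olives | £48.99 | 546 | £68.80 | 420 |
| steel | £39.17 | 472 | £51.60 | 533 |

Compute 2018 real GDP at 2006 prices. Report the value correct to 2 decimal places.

Real GDP 2018 = Σ (p_2006 × q_2018) = 2.27·1038 + 8.97·131 + 48.99·420 + 39.17·533 = 44984.74.

£44984.74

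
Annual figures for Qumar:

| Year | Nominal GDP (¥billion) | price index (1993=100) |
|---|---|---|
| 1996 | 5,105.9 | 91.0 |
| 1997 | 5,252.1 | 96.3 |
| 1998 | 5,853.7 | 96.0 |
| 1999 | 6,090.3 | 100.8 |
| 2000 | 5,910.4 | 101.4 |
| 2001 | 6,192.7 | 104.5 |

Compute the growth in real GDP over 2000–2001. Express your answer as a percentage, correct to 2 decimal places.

Real GDP 2000 = 5910.4/1.014 = 5828.80.
Real GDP 2001 = 6192.7/1.045 = 5926.03.
Change = 5926.03/5828.80 − 1 = 0.0167.

1.67%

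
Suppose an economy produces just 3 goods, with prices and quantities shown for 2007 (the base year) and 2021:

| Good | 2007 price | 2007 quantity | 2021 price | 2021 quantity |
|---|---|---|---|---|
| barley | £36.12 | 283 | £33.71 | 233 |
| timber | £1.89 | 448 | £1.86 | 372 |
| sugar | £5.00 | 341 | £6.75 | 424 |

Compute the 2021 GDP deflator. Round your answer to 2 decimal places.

Nominal GDP 2021 = 33.71·233 + 1.86·372 + 6.75·424 = 11408.35.
Real GDP 2021 (at 2007 prices) = 36.12·233 + 1.89·372 + 5.00·424 = 11239.04.
Deflator = Nominal/Real × 100 = 11408.35/11239.04 × 100 = 101.506.

101.51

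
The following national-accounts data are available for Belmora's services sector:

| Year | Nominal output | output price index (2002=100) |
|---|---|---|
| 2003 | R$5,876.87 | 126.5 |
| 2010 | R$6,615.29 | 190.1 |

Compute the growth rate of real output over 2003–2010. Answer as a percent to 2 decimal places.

Deflate each year: 2003 → 5876.87/1.265 = 4645.75; 2010 → 6615.29/1.901 = 3479.90.
So real output changed by 3479.90/4645.75 − 1 = -0.2509, i.e. -25.09%.

-25.09%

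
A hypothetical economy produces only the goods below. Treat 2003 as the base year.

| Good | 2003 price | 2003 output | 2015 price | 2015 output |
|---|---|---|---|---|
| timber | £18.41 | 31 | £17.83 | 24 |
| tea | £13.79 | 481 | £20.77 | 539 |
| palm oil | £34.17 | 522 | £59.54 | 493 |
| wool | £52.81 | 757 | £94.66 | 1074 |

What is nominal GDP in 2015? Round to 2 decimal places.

£142641.01

Nominal GDP 2015 = Σ (p_2015 × q_2015) = 17.83·24 + 20.77·539 + 59.54·493 + 94.66·1074 = 142641.01.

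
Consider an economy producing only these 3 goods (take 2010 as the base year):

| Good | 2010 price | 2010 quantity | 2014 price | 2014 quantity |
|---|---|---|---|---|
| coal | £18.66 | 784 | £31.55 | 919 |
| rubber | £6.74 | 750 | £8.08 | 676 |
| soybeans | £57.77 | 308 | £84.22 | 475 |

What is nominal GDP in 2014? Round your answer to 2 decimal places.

Nominal GDP 2014 = Σ (p_2014 × q_2014) = 31.55·919 + 8.08·676 + 84.22·475 = 74461.03.

£74461.03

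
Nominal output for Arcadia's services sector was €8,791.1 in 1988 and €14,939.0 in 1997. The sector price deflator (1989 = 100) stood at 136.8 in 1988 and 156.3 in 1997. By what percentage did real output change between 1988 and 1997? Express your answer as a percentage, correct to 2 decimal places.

Deflate each year: 1988 → 8791.1/1.368 = 6426.24; 1997 → 14939.0/1.563 = 9557.90.
So real output changed by 9557.90/6426.24 − 1 = 0.4873, i.e. 48.73%.

48.73%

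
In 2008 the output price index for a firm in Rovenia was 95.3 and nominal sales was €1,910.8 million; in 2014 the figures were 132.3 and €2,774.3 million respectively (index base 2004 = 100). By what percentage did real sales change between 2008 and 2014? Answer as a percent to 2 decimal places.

Deflate each year: 2008 → 1910.8/0.953 = 2005.04; 2014 → 2774.3/1.323 = 2096.98.
So real sales changed by 2096.98/2005.04 − 1 = 0.0459, i.e. 4.59%.

4.59%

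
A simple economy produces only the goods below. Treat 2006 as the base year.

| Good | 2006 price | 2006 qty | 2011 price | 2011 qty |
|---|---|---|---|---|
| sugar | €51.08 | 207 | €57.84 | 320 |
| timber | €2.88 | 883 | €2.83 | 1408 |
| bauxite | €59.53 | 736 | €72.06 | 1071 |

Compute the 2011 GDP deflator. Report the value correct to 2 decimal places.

Nominal GDP 2011 = 57.84·320 + 2.83·1408 + 72.06·1071 = 99669.70.
Real GDP 2011 (at 2006 prices) = 51.08·320 + 2.88·1408 + 59.53·1071 = 84157.27.
Deflator = Nominal/Real × 100 = 99669.70/84157.27 × 100 = 118.433.

118.43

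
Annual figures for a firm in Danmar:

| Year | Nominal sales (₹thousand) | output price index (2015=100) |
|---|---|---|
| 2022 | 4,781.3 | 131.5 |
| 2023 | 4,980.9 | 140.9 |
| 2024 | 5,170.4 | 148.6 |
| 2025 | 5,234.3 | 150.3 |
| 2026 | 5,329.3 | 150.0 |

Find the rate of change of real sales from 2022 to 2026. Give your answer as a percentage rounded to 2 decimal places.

-2.29%

Real sales 2022 = 4781.3/1.315 = 3635.97.
Real sales 2026 = 5329.3/1.500 = 3552.87.
Change = 3552.87/3635.97 − 1 = -0.0229.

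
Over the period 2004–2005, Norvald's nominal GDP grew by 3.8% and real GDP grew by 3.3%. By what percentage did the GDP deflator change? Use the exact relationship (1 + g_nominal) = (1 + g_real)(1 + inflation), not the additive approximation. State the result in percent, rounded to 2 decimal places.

0.48%

(1 + g_nom) = (1 + g_real)(1 + π), so π = 1.0380 / 1.0330 − 1 = 0.00484.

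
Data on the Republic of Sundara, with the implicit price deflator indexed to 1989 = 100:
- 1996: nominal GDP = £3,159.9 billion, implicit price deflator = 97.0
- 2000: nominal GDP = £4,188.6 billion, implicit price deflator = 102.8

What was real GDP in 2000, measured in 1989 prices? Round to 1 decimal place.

Real GDP = Nominal / (implicit price deflator/100) = 4188.6 / 1.028 = 4074.51.

£4,074.5 billion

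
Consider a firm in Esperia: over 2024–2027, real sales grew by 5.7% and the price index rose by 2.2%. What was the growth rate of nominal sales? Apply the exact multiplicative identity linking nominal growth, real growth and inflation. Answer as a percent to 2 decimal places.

8.03%

(1 + g_nom) = (1 + g_real)(1 + π) = 1.0570 × 1.0220 = 1.08025.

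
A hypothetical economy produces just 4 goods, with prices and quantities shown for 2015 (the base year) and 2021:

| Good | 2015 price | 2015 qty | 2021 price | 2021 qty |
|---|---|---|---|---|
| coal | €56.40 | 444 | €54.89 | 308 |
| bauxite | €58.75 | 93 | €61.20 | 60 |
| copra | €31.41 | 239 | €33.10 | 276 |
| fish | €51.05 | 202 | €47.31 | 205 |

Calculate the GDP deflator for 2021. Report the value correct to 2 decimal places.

Nominal GDP 2021 = 54.89·308 + 61.20·60 + 33.10·276 + 47.31·205 = 39412.27.
Real GDP 2021 (at 2015 prices) = 56.40·308 + 58.75·60 + 31.41·276 + 51.05·205 = 40030.61.
Deflator = Nominal/Real × 100 = 39412.27/40030.61 × 100 = 98.455.

98.46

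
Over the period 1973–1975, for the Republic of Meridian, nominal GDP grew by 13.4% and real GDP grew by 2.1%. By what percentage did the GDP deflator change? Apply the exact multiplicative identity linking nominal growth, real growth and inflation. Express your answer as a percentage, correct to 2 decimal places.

11.07%

(1 + g_nom) = (1 + g_real)(1 + π), so π = 1.1340 / 1.0210 − 1 = 0.11068.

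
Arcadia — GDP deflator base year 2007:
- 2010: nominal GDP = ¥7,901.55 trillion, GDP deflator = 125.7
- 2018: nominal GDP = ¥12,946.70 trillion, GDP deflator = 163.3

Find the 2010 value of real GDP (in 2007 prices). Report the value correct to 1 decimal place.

Real GDP = Nominal / (GDP deflator/100) = 7901.55 / 1.257 = 6286.04.

¥6,286.0 trillion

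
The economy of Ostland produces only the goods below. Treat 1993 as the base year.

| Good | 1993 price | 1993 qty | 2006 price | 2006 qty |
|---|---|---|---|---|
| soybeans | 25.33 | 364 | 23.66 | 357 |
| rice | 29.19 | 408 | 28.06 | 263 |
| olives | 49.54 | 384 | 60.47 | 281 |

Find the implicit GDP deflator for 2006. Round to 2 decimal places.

107.11

Nominal GDP 2006 = 23.66·357 + 28.06·263 + 60.47·281 = 32818.47.
Real GDP 2006 (at 1993 prices) = 25.33·357 + 29.19·263 + 49.54·281 = 30640.52.
Deflator = Nominal/Real × 100 = 32818.47/30640.52 × 100 = 107.108.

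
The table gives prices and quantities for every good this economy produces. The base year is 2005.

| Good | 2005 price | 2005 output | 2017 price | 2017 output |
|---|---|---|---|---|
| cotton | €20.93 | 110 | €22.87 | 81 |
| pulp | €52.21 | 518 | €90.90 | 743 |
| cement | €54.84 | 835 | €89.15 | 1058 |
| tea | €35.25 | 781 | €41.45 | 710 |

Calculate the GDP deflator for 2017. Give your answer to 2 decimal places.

156.34

Nominal GDP 2017 = 22.87·81 + 90.90·743 + 89.15·1058 + 41.45·710 = 193141.37.
Real GDP 2017 (at 2005 prices) = 20.93·81 + 52.21·743 + 54.84·1058 + 35.25·710 = 123535.58.
Deflator = Nominal/Real × 100 = 193141.37/123535.58 × 100 = 156.345.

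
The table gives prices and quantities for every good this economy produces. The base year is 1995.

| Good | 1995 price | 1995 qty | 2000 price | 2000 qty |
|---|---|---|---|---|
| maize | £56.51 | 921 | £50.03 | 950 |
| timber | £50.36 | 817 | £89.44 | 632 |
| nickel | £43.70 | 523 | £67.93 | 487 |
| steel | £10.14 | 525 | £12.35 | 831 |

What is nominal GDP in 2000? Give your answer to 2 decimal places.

£147399.34

Nominal GDP 2000 = Σ (p_2000 × q_2000) = 50.03·950 + 89.44·632 + 67.93·487 + 12.35·831 = 147399.34.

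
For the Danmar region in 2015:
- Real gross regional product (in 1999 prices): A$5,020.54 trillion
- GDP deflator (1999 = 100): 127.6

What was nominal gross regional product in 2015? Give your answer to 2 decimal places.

A$6,406.21 trillion

Nominal gross regional product = Real × (GDP deflator/100) = 5020.54 × 1.276 = 6406.21.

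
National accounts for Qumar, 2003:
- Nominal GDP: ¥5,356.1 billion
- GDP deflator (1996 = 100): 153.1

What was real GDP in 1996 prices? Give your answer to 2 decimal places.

¥3,498.43 billion

Real GDP = Nominal / (GDP deflator/100) = 5356.1 / 1.531 = 3498.43.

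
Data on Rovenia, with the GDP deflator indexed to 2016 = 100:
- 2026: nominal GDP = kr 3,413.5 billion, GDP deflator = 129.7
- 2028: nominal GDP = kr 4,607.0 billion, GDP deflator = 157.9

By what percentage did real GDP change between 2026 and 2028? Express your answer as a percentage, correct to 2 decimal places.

10.86%

Deflate each year: 2026 → 3413.5/1.297 = 2631.84; 2028 → 4607.0/1.579 = 2917.67.
So real GDP changed by 2917.67/2631.84 − 1 = 0.1086, i.e. 10.86%.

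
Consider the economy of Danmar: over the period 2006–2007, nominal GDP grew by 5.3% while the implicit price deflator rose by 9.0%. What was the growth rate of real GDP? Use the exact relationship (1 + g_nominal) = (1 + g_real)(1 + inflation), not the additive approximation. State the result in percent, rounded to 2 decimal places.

(1 + g_nom) = (1 + g_real)(1 + π), so g_real = 1.0530 / 1.0900 − 1 = -0.03394.

-3.39%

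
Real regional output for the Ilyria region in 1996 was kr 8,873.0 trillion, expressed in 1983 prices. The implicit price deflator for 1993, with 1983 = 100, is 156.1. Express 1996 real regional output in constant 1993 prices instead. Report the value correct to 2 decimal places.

Real regional output in 1993 prices = Real regional output in 1983 prices × (P_1993/P_1983) = 8873.0 × 1.561 = 13850.75.

kr 13,850.75 trillion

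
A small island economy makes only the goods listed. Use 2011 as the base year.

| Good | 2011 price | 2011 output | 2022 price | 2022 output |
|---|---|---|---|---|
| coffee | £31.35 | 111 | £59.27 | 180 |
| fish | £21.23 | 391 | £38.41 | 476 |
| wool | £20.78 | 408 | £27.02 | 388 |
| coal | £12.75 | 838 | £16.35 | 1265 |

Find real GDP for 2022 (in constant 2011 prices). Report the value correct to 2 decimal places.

£39939.87

Real GDP 2022 = Σ (p_2011 × q_2022) = 31.35·180 + 21.23·476 + 20.78·388 + 12.75·1265 = 39939.87.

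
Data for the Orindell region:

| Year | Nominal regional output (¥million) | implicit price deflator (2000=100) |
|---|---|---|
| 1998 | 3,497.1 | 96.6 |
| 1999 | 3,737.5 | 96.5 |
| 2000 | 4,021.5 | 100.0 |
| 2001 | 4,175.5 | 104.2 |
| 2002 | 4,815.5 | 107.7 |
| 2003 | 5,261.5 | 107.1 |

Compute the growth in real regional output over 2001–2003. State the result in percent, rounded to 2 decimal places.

22.60%

Real regional output 2001 = 4175.5/1.042 = 4007.20.
Real regional output 2003 = 5261.5/1.071 = 4912.70.
Change = 4912.70/4007.20 − 1 = 0.2260.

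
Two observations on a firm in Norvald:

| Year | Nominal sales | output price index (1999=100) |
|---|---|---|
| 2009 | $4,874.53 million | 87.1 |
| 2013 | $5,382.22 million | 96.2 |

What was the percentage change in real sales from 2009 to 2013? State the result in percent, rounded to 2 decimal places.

Real sales 2009 = 4874.53 / 0.871 = 5596.48.
Real sales 2013 = 5382.22 / 0.962 = 5594.82.
Real growth = 5594.82 / 5596.48 − 1 = -0.0003.

-0.03%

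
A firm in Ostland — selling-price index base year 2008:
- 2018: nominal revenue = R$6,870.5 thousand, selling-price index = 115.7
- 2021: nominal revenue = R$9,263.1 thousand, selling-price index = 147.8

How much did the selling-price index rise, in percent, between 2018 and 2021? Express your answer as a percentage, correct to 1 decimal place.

27.7%

Price-level change = 147.8 / 115.7 − 1 = 0.2774.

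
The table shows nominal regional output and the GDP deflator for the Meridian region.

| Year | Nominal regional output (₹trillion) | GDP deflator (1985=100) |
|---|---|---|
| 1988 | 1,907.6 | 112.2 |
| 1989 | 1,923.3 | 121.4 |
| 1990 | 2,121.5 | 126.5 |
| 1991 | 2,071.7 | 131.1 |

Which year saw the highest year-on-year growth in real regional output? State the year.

1989: real = 1923.3/1.214 = 1584.27; growth vs 1988 (1700.18) = -6.82%.
1990: real = 2121.5/1.265 = 1677.08; growth vs 1989 (1584.27) = 5.86%.
1991: real = 2071.7/1.311 = 1580.24; growth vs 1990 (1677.08) = -5.77%.

1990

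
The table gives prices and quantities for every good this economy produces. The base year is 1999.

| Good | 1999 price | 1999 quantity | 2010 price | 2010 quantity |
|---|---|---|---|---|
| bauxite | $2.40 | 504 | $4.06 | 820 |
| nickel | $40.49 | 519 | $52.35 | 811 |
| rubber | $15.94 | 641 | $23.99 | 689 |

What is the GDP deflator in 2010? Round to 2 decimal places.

Nominal GDP 2010 = 4.06·820 + 52.35·811 + 23.99·689 = 62314.16.
Real GDP 2010 (at 1999 prices) = 2.40·820 + 40.49·811 + 15.94·689 = 45788.05.
Deflator = Nominal/Real × 100 = 62314.16/45788.05 × 100 = 136.093.

136.09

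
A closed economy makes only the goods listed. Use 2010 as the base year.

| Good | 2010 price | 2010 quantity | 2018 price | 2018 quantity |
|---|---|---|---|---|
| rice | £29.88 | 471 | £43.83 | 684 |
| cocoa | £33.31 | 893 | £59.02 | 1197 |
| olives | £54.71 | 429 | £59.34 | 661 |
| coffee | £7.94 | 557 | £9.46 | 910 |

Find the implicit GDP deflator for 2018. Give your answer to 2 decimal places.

Nominal GDP 2018 = 43.83·684 + 59.02·1197 + 59.34·661 + 9.46·910 = 148459.00.
Real GDP 2018 (at 2010 prices) = 29.88·684 + 33.31·1197 + 54.71·661 + 7.94·910 = 103698.70.
Deflator = Nominal/Real × 100 = 148459.00/103698.70 × 100 = 143.164.

143.16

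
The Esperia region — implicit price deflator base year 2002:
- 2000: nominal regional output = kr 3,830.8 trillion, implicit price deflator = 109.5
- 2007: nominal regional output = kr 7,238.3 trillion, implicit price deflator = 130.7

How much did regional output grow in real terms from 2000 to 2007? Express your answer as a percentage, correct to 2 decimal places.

Real regional output 2000 = 3830.8 / 1.095 = 3498.45.
Real regional output 2007 = 7238.3 / 1.307 = 5538.10.
Real growth = 5538.10 / 3498.45 − 1 = 0.5830.

58.30%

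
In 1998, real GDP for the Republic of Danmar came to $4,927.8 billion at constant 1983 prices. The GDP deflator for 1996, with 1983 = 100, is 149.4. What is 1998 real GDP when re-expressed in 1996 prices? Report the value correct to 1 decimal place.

$7,362.1 billion

Real GDP in 1996 prices = Real GDP in 1983 prices × (P_1996/P_1983) = 4927.8 × 1.494 = 7362.13.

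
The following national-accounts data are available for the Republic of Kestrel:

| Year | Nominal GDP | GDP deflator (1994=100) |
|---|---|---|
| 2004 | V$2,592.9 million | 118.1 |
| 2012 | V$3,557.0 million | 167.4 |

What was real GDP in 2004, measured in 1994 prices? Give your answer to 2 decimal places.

V$2,195.51 million

Real GDP = Nominal / (GDP deflator/100) = 2592.9 / 1.181 = 2195.51.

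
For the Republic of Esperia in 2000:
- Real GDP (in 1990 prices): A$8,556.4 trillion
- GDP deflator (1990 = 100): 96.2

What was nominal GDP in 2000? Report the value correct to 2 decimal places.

A$8,231.26 trillion

Nominal GDP = Real × (GDP deflator/100) = 8556.4 × 0.962 = 8231.26.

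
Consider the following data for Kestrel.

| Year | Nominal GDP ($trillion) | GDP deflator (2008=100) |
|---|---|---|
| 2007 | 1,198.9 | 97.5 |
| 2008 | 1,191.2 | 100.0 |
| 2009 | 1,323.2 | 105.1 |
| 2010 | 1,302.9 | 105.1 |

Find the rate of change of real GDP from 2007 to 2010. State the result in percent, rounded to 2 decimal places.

0.82%

Real GDP 2007 = 1198.9/0.975 = 1229.64.
Real GDP 2010 = 1302.9/1.051 = 1239.68.
Change = 1239.68/1229.64 − 1 = 0.0082.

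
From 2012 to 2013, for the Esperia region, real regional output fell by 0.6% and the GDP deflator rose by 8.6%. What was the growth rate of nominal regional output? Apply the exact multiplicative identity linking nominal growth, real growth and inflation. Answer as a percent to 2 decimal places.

(1 + g_nom) = (1 + g_real)(1 + π) = 0.9940 × 1.0860 = 1.07948.

7.95%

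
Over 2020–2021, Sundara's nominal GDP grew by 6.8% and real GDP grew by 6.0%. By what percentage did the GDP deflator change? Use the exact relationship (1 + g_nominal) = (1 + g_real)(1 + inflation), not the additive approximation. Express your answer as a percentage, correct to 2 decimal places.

(1 + g_nom) = (1 + g_real)(1 + π), so π = 1.0680 / 1.0600 − 1 = 0.00755.

0.75%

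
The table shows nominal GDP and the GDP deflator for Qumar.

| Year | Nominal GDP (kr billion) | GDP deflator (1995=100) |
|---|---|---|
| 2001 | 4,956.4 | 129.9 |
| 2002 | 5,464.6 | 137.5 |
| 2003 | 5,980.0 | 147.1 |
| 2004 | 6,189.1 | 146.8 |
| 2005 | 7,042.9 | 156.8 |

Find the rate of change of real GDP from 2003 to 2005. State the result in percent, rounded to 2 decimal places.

Real GDP 2003 = 5980.0/1.471 = 4065.26.
Real GDP 2005 = 7042.9/1.568 = 4491.65.
Change = 4491.65/4065.26 − 1 = 0.1049.

10.49%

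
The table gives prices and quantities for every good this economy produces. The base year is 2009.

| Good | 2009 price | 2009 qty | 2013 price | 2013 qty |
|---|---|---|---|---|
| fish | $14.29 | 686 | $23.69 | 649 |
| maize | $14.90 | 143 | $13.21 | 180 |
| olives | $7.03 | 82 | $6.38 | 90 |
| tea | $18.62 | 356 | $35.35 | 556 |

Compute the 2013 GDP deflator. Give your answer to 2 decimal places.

165.56

Nominal GDP 2013 = 23.69·649 + 13.21·180 + 6.38·90 + 35.35·556 = 37981.41.
Real GDP 2013 (at 2009 prices) = 14.29·649 + 14.90·180 + 7.03·90 + 18.62·556 = 22941.63.
Deflator = Nominal/Real × 100 = 37981.41/22941.63 × 100 = 165.557.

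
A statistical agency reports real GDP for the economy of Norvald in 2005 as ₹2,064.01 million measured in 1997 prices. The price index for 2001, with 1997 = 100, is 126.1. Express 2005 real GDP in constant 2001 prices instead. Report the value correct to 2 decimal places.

₹2,602.72 million

Real GDP in 2001 prices = Real GDP in 1997 prices × (P_2001/P_1997) = 2064.01 × 1.261 = 2602.72.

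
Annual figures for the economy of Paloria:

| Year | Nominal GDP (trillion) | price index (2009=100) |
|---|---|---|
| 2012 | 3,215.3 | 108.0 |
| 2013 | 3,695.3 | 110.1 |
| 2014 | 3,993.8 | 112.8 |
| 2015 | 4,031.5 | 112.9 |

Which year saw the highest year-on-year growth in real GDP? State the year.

2013

2013: real = 3695.3/1.101 = 3356.31; growth vs 2012 (2977.13) = 12.74%.
2014: real = 3993.8/1.128 = 3540.60; growth vs 2013 (3356.31) = 5.49%.
2015: real = 4031.5/1.129 = 3570.86; growth vs 2014 (3540.60) = 0.85%.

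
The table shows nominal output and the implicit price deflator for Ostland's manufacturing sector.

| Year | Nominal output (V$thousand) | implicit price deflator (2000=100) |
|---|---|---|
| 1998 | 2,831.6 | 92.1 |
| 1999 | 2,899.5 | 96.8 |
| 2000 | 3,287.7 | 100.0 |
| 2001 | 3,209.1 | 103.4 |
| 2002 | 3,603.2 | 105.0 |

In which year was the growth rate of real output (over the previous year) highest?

1999: real = 2899.5/0.968 = 2995.35; growth vs 1998 (3074.48) = -2.57%.
2000: real = 3287.7/1.000 = 3287.70; growth vs 1999 (2995.35) = 9.76%.
2001: real = 3209.1/1.034 = 3103.58; growth vs 2000 (3287.70) = -5.60%.
2002: real = 3603.2/1.050 = 3431.62; growth vs 2001 (3103.58) = 10.57%.

2002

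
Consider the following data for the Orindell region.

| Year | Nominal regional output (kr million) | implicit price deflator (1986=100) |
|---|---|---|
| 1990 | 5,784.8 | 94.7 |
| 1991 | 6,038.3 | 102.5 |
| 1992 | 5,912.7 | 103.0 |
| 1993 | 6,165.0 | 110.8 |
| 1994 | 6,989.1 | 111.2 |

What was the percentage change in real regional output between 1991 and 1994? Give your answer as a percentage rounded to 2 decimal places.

6.69%

Real regional output 1991 = 6038.3/1.025 = 5891.02.
Real regional output 1994 = 6989.1/1.112 = 6285.16.
Change = 6285.16/5891.02 − 1 = 0.0669.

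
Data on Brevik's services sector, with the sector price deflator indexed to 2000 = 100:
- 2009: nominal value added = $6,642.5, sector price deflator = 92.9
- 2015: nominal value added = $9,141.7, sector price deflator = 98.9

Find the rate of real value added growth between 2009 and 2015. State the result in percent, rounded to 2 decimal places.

Real value added 2009 = 6642.5 / 0.929 = 7150.16.
Real value added 2015 = 9141.7 / 0.989 = 9243.38.
Real growth = 9243.38 / 7150.16 − 1 = 0.2928.

29.28%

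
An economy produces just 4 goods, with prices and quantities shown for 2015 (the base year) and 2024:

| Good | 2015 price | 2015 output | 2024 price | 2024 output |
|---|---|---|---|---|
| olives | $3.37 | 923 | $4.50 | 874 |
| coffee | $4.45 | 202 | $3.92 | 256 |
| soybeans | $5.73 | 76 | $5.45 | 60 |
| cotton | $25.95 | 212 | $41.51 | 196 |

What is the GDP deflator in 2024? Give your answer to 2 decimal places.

Nominal GDP 2024 = 4.50·874 + 3.92·256 + 5.45·60 + 41.51·196 = 13399.48.
Real GDP 2024 (at 2015 prices) = 3.37·874 + 4.45·256 + 5.73·60 + 25.95·196 = 9514.58.
Deflator = Nominal/Real × 100 = 13399.48/9514.58 × 100 = 140.831.

140.83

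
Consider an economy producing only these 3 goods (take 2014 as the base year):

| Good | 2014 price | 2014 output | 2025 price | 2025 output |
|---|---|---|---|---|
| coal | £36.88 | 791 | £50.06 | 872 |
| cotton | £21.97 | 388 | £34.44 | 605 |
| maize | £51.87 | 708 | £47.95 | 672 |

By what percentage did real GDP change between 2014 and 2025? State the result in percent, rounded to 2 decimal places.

7.91%

Real GDP 2014 = Nominal GDP 2014 = 36.88·791 + 21.97·388 + 51.87·708 = 74420.40.
Real GDP 2025 (at 2014 prices) = 36.88·872 + 21.97·605 + 51.87·672 = 80307.85.
Real growth = 80307.85/74420.40 − 1 = 0.0791.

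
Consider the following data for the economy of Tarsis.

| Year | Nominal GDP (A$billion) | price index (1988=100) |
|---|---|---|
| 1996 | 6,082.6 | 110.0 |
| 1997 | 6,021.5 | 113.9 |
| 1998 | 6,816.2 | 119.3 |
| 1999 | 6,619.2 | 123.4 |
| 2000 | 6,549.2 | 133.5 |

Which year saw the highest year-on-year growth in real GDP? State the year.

1998

1997: real = 6021.5/1.139 = 5286.65; growth vs 1996 (5529.64) = -4.39%.
1998: real = 6816.2/1.193 = 5713.50; growth vs 1997 (5286.65) = 8.07%.
1999: real = 6619.2/1.234 = 5364.02; growth vs 1998 (5713.50) = -6.12%.
2000: real = 6549.2/1.335 = 4905.77; growth vs 1999 (5364.02) = -8.54%.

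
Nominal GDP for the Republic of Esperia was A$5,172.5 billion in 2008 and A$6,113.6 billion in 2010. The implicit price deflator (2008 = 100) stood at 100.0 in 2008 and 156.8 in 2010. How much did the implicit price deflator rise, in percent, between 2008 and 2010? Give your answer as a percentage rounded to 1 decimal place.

Price-level change = 156.8 / 100.0 − 1 = 0.5680.

56.8%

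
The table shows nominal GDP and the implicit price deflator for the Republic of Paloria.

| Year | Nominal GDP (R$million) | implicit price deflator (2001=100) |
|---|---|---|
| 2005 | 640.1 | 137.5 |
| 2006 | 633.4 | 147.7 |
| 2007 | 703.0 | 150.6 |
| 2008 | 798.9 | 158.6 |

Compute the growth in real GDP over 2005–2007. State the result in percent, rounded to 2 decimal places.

Real GDP 2005 = 640.1/1.375 = 465.53.
Real GDP 2007 = 703.0/1.506 = 466.80.
Change = 466.80/465.53 − 1 = 0.0027.

0.27%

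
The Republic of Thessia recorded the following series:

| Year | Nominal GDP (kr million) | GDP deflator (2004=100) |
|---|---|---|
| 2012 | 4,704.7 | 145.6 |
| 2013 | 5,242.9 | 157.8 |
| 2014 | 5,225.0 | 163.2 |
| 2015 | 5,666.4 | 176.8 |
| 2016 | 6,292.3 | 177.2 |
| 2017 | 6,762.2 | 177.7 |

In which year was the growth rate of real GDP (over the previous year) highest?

2013: real = 5242.9/1.578 = 3322.50; growth vs 2012 (3231.25) = 2.82%.
2014: real = 5225.0/1.632 = 3201.59; growth vs 2013 (3322.50) = -3.64%.
2015: real = 5666.4/1.768 = 3204.98; growth vs 2014 (3201.59) = 0.11%.
2016: real = 6292.3/1.772 = 3550.96; growth vs 2015 (3204.98) = 10.80%.
2017: real = 6762.2/1.777 = 3805.40; growth vs 2016 (3550.96) = 7.17%.

2016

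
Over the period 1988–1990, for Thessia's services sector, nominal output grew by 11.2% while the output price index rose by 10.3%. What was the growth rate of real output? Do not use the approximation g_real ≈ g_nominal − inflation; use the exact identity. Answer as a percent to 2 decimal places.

(1 + g_nom) = (1 + g_real)(1 + π), so g_real = 1.1120 / 1.1030 − 1 = 0.00816.

0.82%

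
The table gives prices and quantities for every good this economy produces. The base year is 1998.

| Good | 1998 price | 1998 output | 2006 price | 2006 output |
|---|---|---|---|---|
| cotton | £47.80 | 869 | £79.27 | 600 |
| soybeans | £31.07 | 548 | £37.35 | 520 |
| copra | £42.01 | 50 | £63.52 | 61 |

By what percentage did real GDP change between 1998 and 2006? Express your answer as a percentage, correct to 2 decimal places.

-21.87%

Real GDP 1998 = Nominal GDP 1998 = 47.80·869 + 31.07·548 + 42.01·50 = 60665.06.
Real GDP 2006 (at 1998 prices) = 47.80·600 + 31.07·520 + 42.01·61 = 47399.01.
Real growth = 47399.01/60665.06 − 1 = -0.2187.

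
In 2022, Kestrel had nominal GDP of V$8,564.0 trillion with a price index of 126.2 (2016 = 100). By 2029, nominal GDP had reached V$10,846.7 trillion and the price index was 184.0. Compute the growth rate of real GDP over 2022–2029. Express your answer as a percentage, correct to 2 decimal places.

Deflate each year: 2022 → 8564.0/1.262 = 6786.05; 2029 → 10846.7/1.840 = 5894.95.
So real GDP changed by 5894.95/6786.05 − 1 = -0.1313, i.e. -13.13%.

-13.13%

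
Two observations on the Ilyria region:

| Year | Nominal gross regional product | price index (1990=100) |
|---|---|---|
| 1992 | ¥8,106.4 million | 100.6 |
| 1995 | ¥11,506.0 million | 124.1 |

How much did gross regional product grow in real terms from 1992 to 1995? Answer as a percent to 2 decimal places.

Real gross regional product 1992 = 8106.4 / 1.006 = 8058.05.
Real gross regional product 1995 = 11506.0 / 1.241 = 9271.56.
Real growth = 9271.56 / 8058.05 − 1 = 0.1506.

15.06%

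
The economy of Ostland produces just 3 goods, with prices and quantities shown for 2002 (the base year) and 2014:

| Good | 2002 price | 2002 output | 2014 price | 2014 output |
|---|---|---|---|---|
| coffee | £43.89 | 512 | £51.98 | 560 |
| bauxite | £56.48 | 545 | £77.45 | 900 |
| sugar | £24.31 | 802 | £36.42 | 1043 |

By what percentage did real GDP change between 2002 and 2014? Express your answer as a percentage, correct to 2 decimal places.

Real GDP 2002 = Nominal GDP 2002 = 43.89·512 + 56.48·545 + 24.31·802 = 72749.90.
Real GDP 2014 (at 2002 prices) = 43.89·560 + 56.48·900 + 24.31·1043 = 100765.73.
Real growth = 100765.73/72749.90 − 1 = 0.3851.

38.51%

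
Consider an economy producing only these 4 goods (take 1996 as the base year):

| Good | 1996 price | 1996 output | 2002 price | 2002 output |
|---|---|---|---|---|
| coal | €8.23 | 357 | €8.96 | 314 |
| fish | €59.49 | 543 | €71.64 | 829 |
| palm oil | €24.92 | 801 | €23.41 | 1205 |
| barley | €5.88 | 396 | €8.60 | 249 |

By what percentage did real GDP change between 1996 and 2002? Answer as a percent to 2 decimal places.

Real GDP 1996 = Nominal GDP 1996 = 8.23·357 + 59.49·543 + 24.92·801 + 5.88·396 = 57530.58.
Real GDP 2002 (at 1996 prices) = 8.23·314 + 59.49·829 + 24.92·1205 + 5.88·249 = 83394.15.
Real growth = 83394.15/57530.58 − 1 = 0.4496.

44.96%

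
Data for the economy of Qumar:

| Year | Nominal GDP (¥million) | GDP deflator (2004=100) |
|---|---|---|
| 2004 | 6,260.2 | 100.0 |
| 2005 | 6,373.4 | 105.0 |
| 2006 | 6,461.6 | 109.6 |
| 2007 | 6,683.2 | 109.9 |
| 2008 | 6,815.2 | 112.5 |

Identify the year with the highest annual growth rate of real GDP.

2007

2005: real = 6373.4/1.050 = 6069.90; growth vs 2004 (6260.20) = -3.04%.
2006: real = 6461.6/1.096 = 5895.62; growth vs 2005 (6069.90) = -2.87%.
2007: real = 6683.2/1.099 = 6081.16; growth vs 2006 (5895.62) = 3.15%.
2008: real = 6815.2/1.125 = 6057.96; growth vs 2007 (6081.16) = -0.38%.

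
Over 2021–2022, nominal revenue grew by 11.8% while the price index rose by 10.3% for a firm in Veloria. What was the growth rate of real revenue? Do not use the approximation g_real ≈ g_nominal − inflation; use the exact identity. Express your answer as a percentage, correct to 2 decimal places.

(1 + g_nom) = (1 + g_real)(1 + π), so g_real = 1.1180 / 1.1030 − 1 = 0.01360.

1.36%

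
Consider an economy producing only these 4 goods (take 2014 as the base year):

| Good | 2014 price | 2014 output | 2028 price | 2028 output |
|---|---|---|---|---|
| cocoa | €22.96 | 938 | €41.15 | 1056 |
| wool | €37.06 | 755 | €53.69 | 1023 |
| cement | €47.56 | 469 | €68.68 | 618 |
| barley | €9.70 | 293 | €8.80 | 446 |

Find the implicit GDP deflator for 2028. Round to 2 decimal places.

150.97

Nominal GDP 2028 = 41.15·1056 + 53.69·1023 + 68.68·618 + 8.80·446 = 144748.31.
Real GDP 2028 (at 2014 prices) = 22.96·1056 + 37.06·1023 + 47.56·618 + 9.70·446 = 95876.42.
Deflator = Nominal/Real × 100 = 144748.31/95876.42 × 100 = 150.974.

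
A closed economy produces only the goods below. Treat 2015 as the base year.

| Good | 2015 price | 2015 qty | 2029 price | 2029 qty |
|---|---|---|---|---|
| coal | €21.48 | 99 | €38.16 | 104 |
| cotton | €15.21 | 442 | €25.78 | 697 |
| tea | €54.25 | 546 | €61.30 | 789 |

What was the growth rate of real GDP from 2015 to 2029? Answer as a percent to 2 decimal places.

Real GDP 2015 = Nominal GDP 2015 = 21.48·99 + 15.21·442 + 54.25·546 = 38469.84.
Real GDP 2029 (at 2015 prices) = 21.48·104 + 15.21·697 + 54.25·789 = 55638.54.
Real growth = 55638.54/38469.84 − 1 = 0.4463.

44.63%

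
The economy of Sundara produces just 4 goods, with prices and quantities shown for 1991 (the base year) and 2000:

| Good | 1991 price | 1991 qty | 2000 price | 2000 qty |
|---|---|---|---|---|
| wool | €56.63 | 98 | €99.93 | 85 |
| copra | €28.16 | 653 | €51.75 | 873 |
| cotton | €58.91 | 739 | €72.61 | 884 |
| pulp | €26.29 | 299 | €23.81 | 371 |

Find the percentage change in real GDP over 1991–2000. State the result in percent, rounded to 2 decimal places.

Real GDP 1991 = Nominal GDP 1991 = 56.63·98 + 28.16·653 + 58.91·739 + 26.29·299 = 75333.42.
Real GDP 2000 (at 1991 prices) = 56.63·85 + 28.16·873 + 58.91·884 + 26.29·371 = 91227.26.
Real growth = 91227.26/75333.42 − 1 = 0.2110.

21.10%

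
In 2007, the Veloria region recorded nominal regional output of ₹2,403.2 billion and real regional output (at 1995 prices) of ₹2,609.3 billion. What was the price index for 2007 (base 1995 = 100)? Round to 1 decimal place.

price index = (Nominal / Real) × 100 = 2403.2 / 2609.3 × 100 = 92.10.

92.1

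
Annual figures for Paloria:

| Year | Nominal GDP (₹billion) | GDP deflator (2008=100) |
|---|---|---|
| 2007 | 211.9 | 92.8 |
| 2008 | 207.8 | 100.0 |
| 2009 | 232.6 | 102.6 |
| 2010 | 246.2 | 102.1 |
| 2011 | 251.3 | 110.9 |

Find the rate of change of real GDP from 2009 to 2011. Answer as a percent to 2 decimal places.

Real GDP 2009 = 232.6/1.026 = 226.71.
Real GDP 2011 = 251.3/1.109 = 226.60.
Change = 226.60/226.71 − 1 = -0.0005.

-0.05%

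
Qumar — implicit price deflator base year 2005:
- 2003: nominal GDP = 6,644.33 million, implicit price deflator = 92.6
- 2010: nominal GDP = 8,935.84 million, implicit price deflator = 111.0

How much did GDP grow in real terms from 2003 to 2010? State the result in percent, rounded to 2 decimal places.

Deflate each year: 2003 → 6644.33/0.926 = 7175.30; 2010 → 8935.84/1.110 = 8050.31.
So real GDP changed by 8050.31/7175.30 − 1 = 0.1219, i.e. 12.19%.

12.19%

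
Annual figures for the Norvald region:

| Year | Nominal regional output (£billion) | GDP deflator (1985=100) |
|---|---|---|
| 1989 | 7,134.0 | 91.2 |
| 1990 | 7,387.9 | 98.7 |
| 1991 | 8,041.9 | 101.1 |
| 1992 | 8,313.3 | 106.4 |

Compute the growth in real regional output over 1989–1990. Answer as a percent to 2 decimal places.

-4.31%

Real regional output 1989 = 7134.0/0.912 = 7822.37.
Real regional output 1990 = 7387.9/0.987 = 7485.21.
Change = 7485.21/7822.37 − 1 = -0.0431.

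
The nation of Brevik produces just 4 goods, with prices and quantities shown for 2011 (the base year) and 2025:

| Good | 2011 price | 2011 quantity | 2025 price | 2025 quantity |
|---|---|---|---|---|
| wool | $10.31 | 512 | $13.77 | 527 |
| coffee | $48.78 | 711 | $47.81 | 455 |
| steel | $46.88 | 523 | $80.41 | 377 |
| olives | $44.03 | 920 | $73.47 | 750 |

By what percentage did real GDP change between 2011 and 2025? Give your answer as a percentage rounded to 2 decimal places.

Real GDP 2011 = Nominal GDP 2011 = 10.31·512 + 48.78·711 + 46.88·523 + 44.03·920 = 104987.14.
Real GDP 2025 (at 2011 prices) = 10.31·527 + 48.78·455 + 46.88·377 + 44.03·750 = 78324.53.
Real growth = 78324.53/104987.14 − 1 = -0.2540.

-25.40%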